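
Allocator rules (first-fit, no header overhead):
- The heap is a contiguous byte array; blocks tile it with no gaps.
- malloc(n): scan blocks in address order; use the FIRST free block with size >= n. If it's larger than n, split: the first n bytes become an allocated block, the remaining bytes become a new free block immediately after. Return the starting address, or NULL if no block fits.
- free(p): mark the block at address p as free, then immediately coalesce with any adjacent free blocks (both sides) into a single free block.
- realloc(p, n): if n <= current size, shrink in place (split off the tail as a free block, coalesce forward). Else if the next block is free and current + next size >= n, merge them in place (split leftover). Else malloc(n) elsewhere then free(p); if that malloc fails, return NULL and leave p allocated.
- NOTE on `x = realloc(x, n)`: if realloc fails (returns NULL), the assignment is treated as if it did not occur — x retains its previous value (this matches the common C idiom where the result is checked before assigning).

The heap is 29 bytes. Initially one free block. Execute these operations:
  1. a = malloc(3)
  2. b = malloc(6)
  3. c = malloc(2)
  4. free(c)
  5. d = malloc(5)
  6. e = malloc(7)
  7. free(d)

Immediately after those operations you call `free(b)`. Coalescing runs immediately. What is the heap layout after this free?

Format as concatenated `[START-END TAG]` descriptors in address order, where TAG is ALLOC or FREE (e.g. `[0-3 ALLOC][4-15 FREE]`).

Answer: [0-2 ALLOC][3-13 FREE][14-20 ALLOC][21-28 FREE]

Derivation:
Op 1: a = malloc(3) -> a = 0; heap: [0-2 ALLOC][3-28 FREE]
Op 2: b = malloc(6) -> b = 3; heap: [0-2 ALLOC][3-8 ALLOC][9-28 FREE]
Op 3: c = malloc(2) -> c = 9; heap: [0-2 ALLOC][3-8 ALLOC][9-10 ALLOC][11-28 FREE]
Op 4: free(c) -> (freed c); heap: [0-2 ALLOC][3-8 ALLOC][9-28 FREE]
Op 5: d = malloc(5) -> d = 9; heap: [0-2 ALLOC][3-8 ALLOC][9-13 ALLOC][14-28 FREE]
Op 6: e = malloc(7) -> e = 14; heap: [0-2 ALLOC][3-8 ALLOC][9-13 ALLOC][14-20 ALLOC][21-28 FREE]
Op 7: free(d) -> (freed d); heap: [0-2 ALLOC][3-8 ALLOC][9-13 FREE][14-20 ALLOC][21-28 FREE]
free(b): b = 3 -> block [3-8 ALLOC]; mark free, coalesce with adjacent free neighbors -> [0-2 ALLOC][3-13 FREE][14-20 ALLOC][21-28 FREE]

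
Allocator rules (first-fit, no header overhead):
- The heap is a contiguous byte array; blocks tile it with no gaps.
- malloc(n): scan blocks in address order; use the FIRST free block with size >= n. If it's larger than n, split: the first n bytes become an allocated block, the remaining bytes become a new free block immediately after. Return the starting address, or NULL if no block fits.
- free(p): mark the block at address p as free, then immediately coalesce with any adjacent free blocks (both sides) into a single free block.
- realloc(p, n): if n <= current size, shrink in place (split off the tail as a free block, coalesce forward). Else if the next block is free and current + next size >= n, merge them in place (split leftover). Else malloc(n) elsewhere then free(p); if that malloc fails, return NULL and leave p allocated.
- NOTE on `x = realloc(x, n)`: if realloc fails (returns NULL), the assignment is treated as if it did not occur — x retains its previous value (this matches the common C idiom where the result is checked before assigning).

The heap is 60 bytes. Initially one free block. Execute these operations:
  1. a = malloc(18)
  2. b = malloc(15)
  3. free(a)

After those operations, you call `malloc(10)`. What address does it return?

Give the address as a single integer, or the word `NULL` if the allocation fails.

Op 1: a = malloc(18) -> a = 0; heap: [0-17 ALLOC][18-59 FREE]
Op 2: b = malloc(15) -> b = 18; heap: [0-17 ALLOC][18-32 ALLOC][33-59 FREE]
Op 3: free(a) -> (freed a); heap: [0-17 FREE][18-32 ALLOC][33-59 FREE]
malloc(10): first-fit scan over [0-17 FREE][18-32 ALLOC][33-59 FREE] -> 0

Answer: 0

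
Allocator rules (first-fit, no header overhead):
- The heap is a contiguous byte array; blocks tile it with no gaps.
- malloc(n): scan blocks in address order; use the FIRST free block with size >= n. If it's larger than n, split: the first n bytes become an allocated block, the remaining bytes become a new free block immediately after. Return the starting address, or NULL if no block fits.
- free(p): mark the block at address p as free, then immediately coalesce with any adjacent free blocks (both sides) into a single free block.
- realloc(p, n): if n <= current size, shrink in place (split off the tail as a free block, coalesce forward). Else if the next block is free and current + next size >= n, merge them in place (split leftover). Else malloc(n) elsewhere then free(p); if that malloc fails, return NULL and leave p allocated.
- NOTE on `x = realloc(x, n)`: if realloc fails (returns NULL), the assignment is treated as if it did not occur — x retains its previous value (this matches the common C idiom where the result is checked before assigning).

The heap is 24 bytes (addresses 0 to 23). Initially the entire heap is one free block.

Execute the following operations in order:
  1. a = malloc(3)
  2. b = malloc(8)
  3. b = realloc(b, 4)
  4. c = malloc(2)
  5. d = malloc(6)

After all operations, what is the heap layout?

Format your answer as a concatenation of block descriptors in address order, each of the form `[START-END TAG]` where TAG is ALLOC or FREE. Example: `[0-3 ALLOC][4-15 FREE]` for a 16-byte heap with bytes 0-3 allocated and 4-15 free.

Op 1: a = malloc(3) -> a = 0; heap: [0-2 ALLOC][3-23 FREE]
Op 2: b = malloc(8) -> b = 3; heap: [0-2 ALLOC][3-10 ALLOC][11-23 FREE]
Op 3: b = realloc(b, 4) -> b = 3; heap: [0-2 ALLOC][3-6 ALLOC][7-23 FREE]
Op 4: c = malloc(2) -> c = 7; heap: [0-2 ALLOC][3-6 ALLOC][7-8 ALLOC][9-23 FREE]
Op 5: d = malloc(6) -> d = 9; heap: [0-2 ALLOC][3-6 ALLOC][7-8 ALLOC][9-14 ALLOC][15-23 FREE]

Answer: [0-2 ALLOC][3-6 ALLOC][7-8 ALLOC][9-14 ALLOC][15-23 FREE]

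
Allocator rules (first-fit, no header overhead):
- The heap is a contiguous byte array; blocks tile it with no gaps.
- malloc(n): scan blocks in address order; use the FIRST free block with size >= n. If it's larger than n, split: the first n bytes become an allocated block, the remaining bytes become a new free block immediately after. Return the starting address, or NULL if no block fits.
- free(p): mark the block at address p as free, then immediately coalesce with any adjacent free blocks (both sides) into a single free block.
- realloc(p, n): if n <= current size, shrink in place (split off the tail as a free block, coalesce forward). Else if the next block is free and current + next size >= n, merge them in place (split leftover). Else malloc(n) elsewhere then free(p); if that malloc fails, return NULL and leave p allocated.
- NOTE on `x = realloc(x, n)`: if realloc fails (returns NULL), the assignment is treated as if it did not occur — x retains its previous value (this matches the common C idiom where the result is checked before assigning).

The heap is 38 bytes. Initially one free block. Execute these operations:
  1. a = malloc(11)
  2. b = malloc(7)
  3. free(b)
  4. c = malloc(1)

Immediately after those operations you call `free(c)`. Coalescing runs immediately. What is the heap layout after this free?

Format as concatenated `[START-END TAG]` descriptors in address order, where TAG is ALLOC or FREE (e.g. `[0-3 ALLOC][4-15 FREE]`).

Answer: [0-10 ALLOC][11-37 FREE]

Derivation:
Op 1: a = malloc(11) -> a = 0; heap: [0-10 ALLOC][11-37 FREE]
Op 2: b = malloc(7) -> b = 11; heap: [0-10 ALLOC][11-17 ALLOC][18-37 FREE]
Op 3: free(b) -> (freed b); heap: [0-10 ALLOC][11-37 FREE]
Op 4: c = malloc(1) -> c = 11; heap: [0-10 ALLOC][11-11 ALLOC][12-37 FREE]
free(c): c = 11 -> block [11-11 ALLOC]; mark free, coalesce with adjacent free neighbors -> [0-10 ALLOC][11-37 FREE]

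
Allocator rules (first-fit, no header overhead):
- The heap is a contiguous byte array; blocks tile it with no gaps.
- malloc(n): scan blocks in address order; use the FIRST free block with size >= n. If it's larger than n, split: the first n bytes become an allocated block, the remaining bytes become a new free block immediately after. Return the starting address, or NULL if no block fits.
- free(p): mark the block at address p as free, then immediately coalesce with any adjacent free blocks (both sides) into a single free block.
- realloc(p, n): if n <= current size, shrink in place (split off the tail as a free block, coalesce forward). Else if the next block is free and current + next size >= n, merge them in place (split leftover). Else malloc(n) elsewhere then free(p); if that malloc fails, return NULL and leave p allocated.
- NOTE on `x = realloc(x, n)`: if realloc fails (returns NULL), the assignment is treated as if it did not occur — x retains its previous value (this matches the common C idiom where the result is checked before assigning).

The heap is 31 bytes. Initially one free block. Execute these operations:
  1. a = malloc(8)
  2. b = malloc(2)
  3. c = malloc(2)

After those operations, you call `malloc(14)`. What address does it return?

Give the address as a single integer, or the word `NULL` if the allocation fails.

Op 1: a = malloc(8) -> a = 0; heap: [0-7 ALLOC][8-30 FREE]
Op 2: b = malloc(2) -> b = 8; heap: [0-7 ALLOC][8-9 ALLOC][10-30 FREE]
Op 3: c = malloc(2) -> c = 10; heap: [0-7 ALLOC][8-9 ALLOC][10-11 ALLOC][12-30 FREE]
malloc(14): first-fit scan over [0-7 ALLOC][8-9 ALLOC][10-11 ALLOC][12-30 FREE] -> 12

Answer: 12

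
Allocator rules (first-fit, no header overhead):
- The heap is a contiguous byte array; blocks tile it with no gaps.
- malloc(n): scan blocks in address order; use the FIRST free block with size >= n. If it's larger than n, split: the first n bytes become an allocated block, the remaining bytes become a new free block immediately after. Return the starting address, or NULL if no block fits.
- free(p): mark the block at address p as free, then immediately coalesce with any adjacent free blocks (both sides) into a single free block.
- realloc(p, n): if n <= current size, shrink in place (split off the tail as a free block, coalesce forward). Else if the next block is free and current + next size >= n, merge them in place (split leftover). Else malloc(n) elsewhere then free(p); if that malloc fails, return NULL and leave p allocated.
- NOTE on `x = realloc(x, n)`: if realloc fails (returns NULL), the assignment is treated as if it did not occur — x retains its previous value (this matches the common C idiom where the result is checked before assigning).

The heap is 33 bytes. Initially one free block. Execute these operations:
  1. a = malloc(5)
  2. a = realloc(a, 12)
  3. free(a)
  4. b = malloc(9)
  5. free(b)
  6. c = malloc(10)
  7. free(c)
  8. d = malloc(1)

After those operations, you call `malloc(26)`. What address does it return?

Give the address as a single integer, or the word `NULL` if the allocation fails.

Answer: 1

Derivation:
Op 1: a = malloc(5) -> a = 0; heap: [0-4 ALLOC][5-32 FREE]
Op 2: a = realloc(a, 12) -> a = 0; heap: [0-11 ALLOC][12-32 FREE]
Op 3: free(a) -> (freed a); heap: [0-32 FREE]
Op 4: b = malloc(9) -> b = 0; heap: [0-8 ALLOC][9-32 FREE]
Op 5: free(b) -> (freed b); heap: [0-32 FREE]
Op 6: c = malloc(10) -> c = 0; heap: [0-9 ALLOC][10-32 FREE]
Op 7: free(c) -> (freed c); heap: [0-32 FREE]
Op 8: d = malloc(1) -> d = 0; heap: [0-0 ALLOC][1-32 FREE]
malloc(26): first-fit scan over [0-0 ALLOC][1-32 FREE] -> 1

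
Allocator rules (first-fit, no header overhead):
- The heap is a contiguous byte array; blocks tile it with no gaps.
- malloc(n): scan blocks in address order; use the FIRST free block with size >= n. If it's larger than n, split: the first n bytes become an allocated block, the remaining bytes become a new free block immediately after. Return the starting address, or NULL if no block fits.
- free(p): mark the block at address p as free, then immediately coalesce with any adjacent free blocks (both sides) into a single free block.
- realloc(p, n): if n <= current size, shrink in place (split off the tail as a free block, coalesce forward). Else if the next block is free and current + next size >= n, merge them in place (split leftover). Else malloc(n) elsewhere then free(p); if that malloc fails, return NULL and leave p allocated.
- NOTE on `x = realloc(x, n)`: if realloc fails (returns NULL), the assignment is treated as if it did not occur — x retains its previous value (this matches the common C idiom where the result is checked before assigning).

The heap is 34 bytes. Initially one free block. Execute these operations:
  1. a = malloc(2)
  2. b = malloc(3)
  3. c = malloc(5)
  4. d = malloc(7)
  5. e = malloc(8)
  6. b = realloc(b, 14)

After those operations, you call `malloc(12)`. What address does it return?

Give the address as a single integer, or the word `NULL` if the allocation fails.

Op 1: a = malloc(2) -> a = 0; heap: [0-1 ALLOC][2-33 FREE]
Op 2: b = malloc(3) -> b = 2; heap: [0-1 ALLOC][2-4 ALLOC][5-33 FREE]
Op 3: c = malloc(5) -> c = 5; heap: [0-1 ALLOC][2-4 ALLOC][5-9 ALLOC][10-33 FREE]
Op 4: d = malloc(7) -> d = 10; heap: [0-1 ALLOC][2-4 ALLOC][5-9 ALLOC][10-16 ALLOC][17-33 FREE]
Op 5: e = malloc(8) -> e = 17; heap: [0-1 ALLOC][2-4 ALLOC][5-9 ALLOC][10-16 ALLOC][17-24 ALLOC][25-33 FREE]
Op 6: b = realloc(b, 14) -> NULL (b unchanged); heap: [0-1 ALLOC][2-4 ALLOC][5-9 ALLOC][10-16 ALLOC][17-24 ALLOC][25-33 FREE]
malloc(12): first-fit scan over [0-1 ALLOC][2-4 ALLOC][5-9 ALLOC][10-16 ALLOC][17-24 ALLOC][25-33 FREE] -> NULL

Answer: NULL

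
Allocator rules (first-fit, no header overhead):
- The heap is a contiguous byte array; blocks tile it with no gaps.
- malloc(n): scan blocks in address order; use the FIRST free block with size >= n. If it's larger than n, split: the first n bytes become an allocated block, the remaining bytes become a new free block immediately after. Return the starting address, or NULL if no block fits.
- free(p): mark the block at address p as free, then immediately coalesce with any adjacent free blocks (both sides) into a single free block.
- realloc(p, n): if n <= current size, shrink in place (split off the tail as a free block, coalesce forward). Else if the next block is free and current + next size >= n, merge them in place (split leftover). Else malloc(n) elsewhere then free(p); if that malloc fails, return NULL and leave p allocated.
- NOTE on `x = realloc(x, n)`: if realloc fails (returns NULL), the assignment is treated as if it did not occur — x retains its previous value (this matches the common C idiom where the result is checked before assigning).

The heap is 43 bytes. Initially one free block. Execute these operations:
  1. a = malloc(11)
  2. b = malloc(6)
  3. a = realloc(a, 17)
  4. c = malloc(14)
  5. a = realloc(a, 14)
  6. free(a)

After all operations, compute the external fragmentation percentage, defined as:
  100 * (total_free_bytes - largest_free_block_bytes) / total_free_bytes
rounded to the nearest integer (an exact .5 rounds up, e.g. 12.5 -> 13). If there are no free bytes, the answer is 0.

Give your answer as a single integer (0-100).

Answer: 30

Derivation:
Op 1: a = malloc(11) -> a = 0; heap: [0-10 ALLOC][11-42 FREE]
Op 2: b = malloc(6) -> b = 11; heap: [0-10 ALLOC][11-16 ALLOC][17-42 FREE]
Op 3: a = realloc(a, 17) -> a = 17; heap: [0-10 FREE][11-16 ALLOC][17-33 ALLOC][34-42 FREE]
Op 4: c = malloc(14) -> c = NULL; heap: [0-10 FREE][11-16 ALLOC][17-33 ALLOC][34-42 FREE]
Op 5: a = realloc(a, 14) -> a = 17; heap: [0-10 FREE][11-16 ALLOC][17-30 ALLOC][31-42 FREE]
Op 6: free(a) -> (freed a); heap: [0-10 FREE][11-16 ALLOC][17-42 FREE]
Free blocks: [11 26] total_free=37 largest=26 -> 100*(37-26)/37 = 1100/37 ≈ 29.730 -> rounds to 30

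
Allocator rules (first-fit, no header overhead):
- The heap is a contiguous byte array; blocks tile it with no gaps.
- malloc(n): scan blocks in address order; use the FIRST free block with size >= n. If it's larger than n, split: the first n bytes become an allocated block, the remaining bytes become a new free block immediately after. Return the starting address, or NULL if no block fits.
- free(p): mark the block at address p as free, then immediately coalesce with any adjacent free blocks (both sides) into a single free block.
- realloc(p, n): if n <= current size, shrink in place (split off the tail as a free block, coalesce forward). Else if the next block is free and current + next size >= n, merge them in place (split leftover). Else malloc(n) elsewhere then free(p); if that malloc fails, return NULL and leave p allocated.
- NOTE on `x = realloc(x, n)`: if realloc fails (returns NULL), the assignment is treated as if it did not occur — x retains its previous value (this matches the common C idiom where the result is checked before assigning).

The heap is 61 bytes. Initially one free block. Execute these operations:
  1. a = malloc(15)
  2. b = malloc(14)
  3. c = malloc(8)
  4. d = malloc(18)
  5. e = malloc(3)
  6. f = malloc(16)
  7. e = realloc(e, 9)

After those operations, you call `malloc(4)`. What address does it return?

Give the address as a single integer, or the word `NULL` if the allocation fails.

Op 1: a = malloc(15) -> a = 0; heap: [0-14 ALLOC][15-60 FREE]
Op 2: b = malloc(14) -> b = 15; heap: [0-14 ALLOC][15-28 ALLOC][29-60 FREE]
Op 3: c = malloc(8) -> c = 29; heap: [0-14 ALLOC][15-28 ALLOC][29-36 ALLOC][37-60 FREE]
Op 4: d = malloc(18) -> d = 37; heap: [0-14 ALLOC][15-28 ALLOC][29-36 ALLOC][37-54 ALLOC][55-60 FREE]
Op 5: e = malloc(3) -> e = 55; heap: [0-14 ALLOC][15-28 ALLOC][29-36 ALLOC][37-54 ALLOC][55-57 ALLOC][58-60 FREE]
Op 6: f = malloc(16) -> f = NULL; heap: [0-14 ALLOC][15-28 ALLOC][29-36 ALLOC][37-54 ALLOC][55-57 ALLOC][58-60 FREE]
Op 7: e = realloc(e, 9) -> NULL (e unchanged); heap: [0-14 ALLOC][15-28 ALLOC][29-36 ALLOC][37-54 ALLOC][55-57 ALLOC][58-60 FREE]
malloc(4): first-fit scan over [0-14 ALLOC][15-28 ALLOC][29-36 ALLOC][37-54 ALLOC][55-57 ALLOC][58-60 FREE] -> NULL

Answer: NULL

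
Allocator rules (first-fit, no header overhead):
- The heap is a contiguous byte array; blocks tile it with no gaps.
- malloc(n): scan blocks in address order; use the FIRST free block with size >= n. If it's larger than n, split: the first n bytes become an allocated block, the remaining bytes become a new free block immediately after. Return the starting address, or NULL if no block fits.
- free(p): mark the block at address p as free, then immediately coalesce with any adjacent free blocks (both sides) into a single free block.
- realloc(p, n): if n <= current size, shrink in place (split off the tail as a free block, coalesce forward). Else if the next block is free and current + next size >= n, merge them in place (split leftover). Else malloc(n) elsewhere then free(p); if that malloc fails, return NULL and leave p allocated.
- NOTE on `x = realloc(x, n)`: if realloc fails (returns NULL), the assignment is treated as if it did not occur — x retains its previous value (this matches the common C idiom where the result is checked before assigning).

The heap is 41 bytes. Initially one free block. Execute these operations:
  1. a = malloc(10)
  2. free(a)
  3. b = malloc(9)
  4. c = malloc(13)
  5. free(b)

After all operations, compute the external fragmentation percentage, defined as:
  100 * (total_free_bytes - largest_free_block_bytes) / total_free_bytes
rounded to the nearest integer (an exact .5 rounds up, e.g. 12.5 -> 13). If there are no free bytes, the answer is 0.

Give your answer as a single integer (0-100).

Answer: 32

Derivation:
Op 1: a = malloc(10) -> a = 0; heap: [0-9 ALLOC][10-40 FREE]
Op 2: free(a) -> (freed a); heap: [0-40 FREE]
Op 3: b = malloc(9) -> b = 0; heap: [0-8 ALLOC][9-40 FREE]
Op 4: c = malloc(13) -> c = 9; heap: [0-8 ALLOC][9-21 ALLOC][22-40 FREE]
Op 5: free(b) -> (freed b); heap: [0-8 FREE][9-21 ALLOC][22-40 FREE]
Free blocks: [9 19] total_free=28 largest=19 -> 100*(28-19)/28 = 900/28 ≈ 32.143 -> rounds to 32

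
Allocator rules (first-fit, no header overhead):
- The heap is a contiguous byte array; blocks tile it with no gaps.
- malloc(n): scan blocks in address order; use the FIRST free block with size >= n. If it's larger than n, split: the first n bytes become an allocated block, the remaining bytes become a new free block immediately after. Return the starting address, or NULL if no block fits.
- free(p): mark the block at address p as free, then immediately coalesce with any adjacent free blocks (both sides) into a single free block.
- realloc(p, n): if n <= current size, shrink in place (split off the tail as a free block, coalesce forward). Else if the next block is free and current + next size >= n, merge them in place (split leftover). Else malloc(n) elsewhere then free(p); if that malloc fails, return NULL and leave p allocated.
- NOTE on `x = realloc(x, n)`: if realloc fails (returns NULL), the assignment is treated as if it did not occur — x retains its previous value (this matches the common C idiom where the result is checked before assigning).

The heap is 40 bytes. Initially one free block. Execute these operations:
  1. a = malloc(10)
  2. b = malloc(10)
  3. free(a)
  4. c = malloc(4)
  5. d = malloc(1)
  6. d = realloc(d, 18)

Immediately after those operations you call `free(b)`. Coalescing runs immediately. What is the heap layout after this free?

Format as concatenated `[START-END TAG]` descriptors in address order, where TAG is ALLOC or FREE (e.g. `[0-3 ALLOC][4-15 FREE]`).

Op 1: a = malloc(10) -> a = 0; heap: [0-9 ALLOC][10-39 FREE]
Op 2: b = malloc(10) -> b = 10; heap: [0-9 ALLOC][10-19 ALLOC][20-39 FREE]
Op 3: free(a) -> (freed a); heap: [0-9 FREE][10-19 ALLOC][20-39 FREE]
Op 4: c = malloc(4) -> c = 0; heap: [0-3 ALLOC][4-9 FREE][10-19 ALLOC][20-39 FREE]
Op 5: d = malloc(1) -> d = 4; heap: [0-3 ALLOC][4-4 ALLOC][5-9 FREE][10-19 ALLOC][20-39 FREE]
Op 6: d = realloc(d, 18) -> d = 20; heap: [0-3 ALLOC][4-9 FREE][10-19 ALLOC][20-37 ALLOC][38-39 FREE]
free(b): b = 10 -> block [10-19 ALLOC]; mark free, coalesce with adjacent free neighbors -> [0-3 ALLOC][4-19 FREE][20-37 ALLOC][38-39 FREE]

Answer: [0-3 ALLOC][4-19 FREE][20-37 ALLOC][38-39 FREE]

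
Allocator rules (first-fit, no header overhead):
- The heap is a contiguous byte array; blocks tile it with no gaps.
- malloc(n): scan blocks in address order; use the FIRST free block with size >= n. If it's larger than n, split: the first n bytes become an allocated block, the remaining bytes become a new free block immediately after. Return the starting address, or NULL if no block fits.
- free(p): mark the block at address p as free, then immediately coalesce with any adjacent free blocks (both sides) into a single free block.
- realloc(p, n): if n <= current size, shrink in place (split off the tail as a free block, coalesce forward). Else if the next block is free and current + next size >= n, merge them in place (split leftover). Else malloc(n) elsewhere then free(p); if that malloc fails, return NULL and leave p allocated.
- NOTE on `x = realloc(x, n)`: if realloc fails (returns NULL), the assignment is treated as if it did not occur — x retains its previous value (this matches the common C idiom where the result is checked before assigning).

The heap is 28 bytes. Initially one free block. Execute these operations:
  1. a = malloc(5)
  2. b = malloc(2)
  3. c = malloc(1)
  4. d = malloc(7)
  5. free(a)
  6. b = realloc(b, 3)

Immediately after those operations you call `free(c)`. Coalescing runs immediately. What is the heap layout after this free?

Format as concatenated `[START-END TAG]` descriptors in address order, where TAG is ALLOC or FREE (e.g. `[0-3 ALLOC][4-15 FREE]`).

Op 1: a = malloc(5) -> a = 0; heap: [0-4 ALLOC][5-27 FREE]
Op 2: b = malloc(2) -> b = 5; heap: [0-4 ALLOC][5-6 ALLOC][7-27 FREE]
Op 3: c = malloc(1) -> c = 7; heap: [0-4 ALLOC][5-6 ALLOC][7-7 ALLOC][8-27 FREE]
Op 4: d = malloc(7) -> d = 8; heap: [0-4 ALLOC][5-6 ALLOC][7-7 ALLOC][8-14 ALLOC][15-27 FREE]
Op 5: free(a) -> (freed a); heap: [0-4 FREE][5-6 ALLOC][7-7 ALLOC][8-14 ALLOC][15-27 FREE]
Op 6: b = realloc(b, 3) -> b = 0; heap: [0-2 ALLOC][3-6 FREE][7-7 ALLOC][8-14 ALLOC][15-27 FREE]
free(c): c = 7 -> block [7-7 ALLOC]; mark free, coalesce with adjacent free neighbors -> [0-2 ALLOC][3-7 FREE][8-14 ALLOC][15-27 FREE]

Answer: [0-2 ALLOC][3-7 FREE][8-14 ALLOC][15-27 FREE]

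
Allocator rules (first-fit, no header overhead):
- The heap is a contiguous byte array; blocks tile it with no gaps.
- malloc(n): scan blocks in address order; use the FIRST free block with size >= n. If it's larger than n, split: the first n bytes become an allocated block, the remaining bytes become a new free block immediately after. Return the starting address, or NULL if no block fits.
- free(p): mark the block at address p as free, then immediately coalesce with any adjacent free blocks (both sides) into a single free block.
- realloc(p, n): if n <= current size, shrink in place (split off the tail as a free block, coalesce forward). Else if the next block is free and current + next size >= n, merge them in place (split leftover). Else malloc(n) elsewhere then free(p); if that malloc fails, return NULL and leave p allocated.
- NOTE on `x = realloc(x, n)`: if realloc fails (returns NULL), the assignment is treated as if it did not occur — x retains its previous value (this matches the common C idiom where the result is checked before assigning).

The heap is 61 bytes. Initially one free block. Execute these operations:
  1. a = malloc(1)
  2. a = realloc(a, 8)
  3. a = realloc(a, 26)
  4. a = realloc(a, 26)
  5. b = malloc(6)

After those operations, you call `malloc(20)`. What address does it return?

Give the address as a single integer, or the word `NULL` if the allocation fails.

Op 1: a = malloc(1) -> a = 0; heap: [0-0 ALLOC][1-60 FREE]
Op 2: a = realloc(a, 8) -> a = 0; heap: [0-7 ALLOC][8-60 FREE]
Op 3: a = realloc(a, 26) -> a = 0; heap: [0-25 ALLOC][26-60 FREE]
Op 4: a = realloc(a, 26) -> a = 0; heap: [0-25 ALLOC][26-60 FREE]
Op 5: b = malloc(6) -> b = 26; heap: [0-25 ALLOC][26-31 ALLOC][32-60 FREE]
malloc(20): first-fit scan over [0-25 ALLOC][26-31 ALLOC][32-60 FREE] -> 32

Answer: 32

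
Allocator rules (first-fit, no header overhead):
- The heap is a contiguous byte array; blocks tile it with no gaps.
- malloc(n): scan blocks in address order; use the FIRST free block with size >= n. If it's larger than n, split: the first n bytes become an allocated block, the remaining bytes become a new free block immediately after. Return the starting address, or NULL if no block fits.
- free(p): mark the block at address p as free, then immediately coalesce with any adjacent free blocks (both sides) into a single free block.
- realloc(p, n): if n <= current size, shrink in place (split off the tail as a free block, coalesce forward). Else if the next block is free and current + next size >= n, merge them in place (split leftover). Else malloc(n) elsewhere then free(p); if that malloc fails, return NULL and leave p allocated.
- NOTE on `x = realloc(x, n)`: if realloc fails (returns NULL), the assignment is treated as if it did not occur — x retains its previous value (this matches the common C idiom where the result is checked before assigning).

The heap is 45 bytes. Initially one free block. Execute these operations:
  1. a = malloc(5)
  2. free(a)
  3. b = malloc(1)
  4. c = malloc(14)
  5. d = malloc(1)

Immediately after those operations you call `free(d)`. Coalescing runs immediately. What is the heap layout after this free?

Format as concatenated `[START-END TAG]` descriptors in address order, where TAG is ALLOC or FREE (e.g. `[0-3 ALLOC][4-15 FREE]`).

Op 1: a = malloc(5) -> a = 0; heap: [0-4 ALLOC][5-44 FREE]
Op 2: free(a) -> (freed a); heap: [0-44 FREE]
Op 3: b = malloc(1) -> b = 0; heap: [0-0 ALLOC][1-44 FREE]
Op 4: c = malloc(14) -> c = 1; heap: [0-0 ALLOC][1-14 ALLOC][15-44 FREE]
Op 5: d = malloc(1) -> d = 15; heap: [0-0 ALLOC][1-14 ALLOC][15-15 ALLOC][16-44 FREE]
free(d): d = 15 -> block [15-15 ALLOC]; mark free, coalesce with adjacent free neighbors -> [0-0 ALLOC][1-14 ALLOC][15-44 FREE]

Answer: [0-0 ALLOC][1-14 ALLOC][15-44 FREE]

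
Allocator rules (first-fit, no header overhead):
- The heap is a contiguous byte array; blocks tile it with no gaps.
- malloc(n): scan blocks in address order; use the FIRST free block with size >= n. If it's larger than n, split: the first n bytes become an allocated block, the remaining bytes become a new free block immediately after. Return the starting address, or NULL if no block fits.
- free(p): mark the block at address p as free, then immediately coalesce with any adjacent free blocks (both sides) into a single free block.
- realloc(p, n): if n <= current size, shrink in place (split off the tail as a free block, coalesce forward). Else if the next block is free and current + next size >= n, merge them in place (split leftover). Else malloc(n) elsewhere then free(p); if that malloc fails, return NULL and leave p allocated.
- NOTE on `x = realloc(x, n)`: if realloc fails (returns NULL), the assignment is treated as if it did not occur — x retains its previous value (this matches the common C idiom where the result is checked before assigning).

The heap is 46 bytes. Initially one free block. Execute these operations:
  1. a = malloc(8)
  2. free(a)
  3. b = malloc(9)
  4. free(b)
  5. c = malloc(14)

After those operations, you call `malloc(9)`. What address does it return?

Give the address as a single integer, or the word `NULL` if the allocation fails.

Op 1: a = malloc(8) -> a = 0; heap: [0-7 ALLOC][8-45 FREE]
Op 2: free(a) -> (freed a); heap: [0-45 FREE]
Op 3: b = malloc(9) -> b = 0; heap: [0-8 ALLOC][9-45 FREE]
Op 4: free(b) -> (freed b); heap: [0-45 FREE]
Op 5: c = malloc(14) -> c = 0; heap: [0-13 ALLOC][14-45 FREE]
malloc(9): first-fit scan over [0-13 ALLOC][14-45 FREE] -> 14

Answer: 14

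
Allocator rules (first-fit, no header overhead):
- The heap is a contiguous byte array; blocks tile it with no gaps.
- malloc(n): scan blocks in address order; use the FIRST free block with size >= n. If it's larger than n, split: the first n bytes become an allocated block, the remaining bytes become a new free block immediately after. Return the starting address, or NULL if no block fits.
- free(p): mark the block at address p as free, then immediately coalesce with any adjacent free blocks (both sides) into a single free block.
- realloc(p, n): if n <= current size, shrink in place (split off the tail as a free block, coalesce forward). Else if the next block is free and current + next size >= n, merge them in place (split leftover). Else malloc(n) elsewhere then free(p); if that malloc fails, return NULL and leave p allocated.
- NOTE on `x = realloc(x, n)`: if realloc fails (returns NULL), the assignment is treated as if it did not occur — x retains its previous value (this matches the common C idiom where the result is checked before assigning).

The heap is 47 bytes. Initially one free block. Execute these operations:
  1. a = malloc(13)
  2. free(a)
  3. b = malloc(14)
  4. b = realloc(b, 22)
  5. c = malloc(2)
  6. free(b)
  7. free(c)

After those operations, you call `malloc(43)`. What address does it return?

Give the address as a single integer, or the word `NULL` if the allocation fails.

Answer: 0

Derivation:
Op 1: a = malloc(13) -> a = 0; heap: [0-12 ALLOC][13-46 FREE]
Op 2: free(a) -> (freed a); heap: [0-46 FREE]
Op 3: b = malloc(14) -> b = 0; heap: [0-13 ALLOC][14-46 FREE]
Op 4: b = realloc(b, 22) -> b = 0; heap: [0-21 ALLOC][22-46 FREE]
Op 5: c = malloc(2) -> c = 22; heap: [0-21 ALLOC][22-23 ALLOC][24-46 FREE]
Op 6: free(b) -> (freed b); heap: [0-21 FREE][22-23 ALLOC][24-46 FREE]
Op 7: free(c) -> (freed c); heap: [0-46 FREE]
malloc(43): first-fit scan over [0-46 FREE] -> 0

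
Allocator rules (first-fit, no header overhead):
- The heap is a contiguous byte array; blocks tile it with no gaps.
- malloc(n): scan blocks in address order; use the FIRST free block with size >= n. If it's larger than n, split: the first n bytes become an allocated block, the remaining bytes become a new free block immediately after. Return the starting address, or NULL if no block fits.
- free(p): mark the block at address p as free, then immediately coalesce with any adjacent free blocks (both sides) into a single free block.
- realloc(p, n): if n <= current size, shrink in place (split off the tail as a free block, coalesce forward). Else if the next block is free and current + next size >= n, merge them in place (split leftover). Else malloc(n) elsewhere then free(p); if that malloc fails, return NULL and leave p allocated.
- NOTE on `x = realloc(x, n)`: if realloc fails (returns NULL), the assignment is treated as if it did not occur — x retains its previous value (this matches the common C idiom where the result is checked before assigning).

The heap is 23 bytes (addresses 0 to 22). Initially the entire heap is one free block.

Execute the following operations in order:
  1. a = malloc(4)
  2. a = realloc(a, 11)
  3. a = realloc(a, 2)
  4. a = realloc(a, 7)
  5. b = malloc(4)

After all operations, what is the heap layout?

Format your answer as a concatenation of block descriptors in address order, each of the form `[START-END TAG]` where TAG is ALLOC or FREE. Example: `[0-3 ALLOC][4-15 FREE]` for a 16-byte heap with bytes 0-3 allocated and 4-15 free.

Op 1: a = malloc(4) -> a = 0; heap: [0-3 ALLOC][4-22 FREE]
Op 2: a = realloc(a, 11) -> a = 0; heap: [0-10 ALLOC][11-22 FREE]
Op 3: a = realloc(a, 2) -> a = 0; heap: [0-1 ALLOC][2-22 FREE]
Op 4: a = realloc(a, 7) -> a = 0; heap: [0-6 ALLOC][7-22 FREE]
Op 5: b = malloc(4) -> b = 7; heap: [0-6 ALLOC][7-10 ALLOC][11-22 FREE]

Answer: [0-6 ALLOC][7-10 ALLOC][11-22 FREE]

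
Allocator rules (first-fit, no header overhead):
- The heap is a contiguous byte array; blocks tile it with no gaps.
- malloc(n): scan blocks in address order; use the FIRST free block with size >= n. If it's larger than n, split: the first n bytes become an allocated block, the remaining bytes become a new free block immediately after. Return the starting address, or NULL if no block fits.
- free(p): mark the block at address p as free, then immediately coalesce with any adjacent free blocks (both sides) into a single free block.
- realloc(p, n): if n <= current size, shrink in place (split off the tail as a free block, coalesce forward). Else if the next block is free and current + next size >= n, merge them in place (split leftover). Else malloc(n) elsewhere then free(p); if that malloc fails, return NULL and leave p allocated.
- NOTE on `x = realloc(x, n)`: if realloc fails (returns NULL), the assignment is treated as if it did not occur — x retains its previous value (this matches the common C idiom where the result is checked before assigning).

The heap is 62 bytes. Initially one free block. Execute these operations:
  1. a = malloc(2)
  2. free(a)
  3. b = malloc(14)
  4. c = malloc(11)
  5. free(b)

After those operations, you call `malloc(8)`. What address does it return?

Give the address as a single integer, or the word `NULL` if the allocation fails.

Answer: 0

Derivation:
Op 1: a = malloc(2) -> a = 0; heap: [0-1 ALLOC][2-61 FREE]
Op 2: free(a) -> (freed a); heap: [0-61 FREE]
Op 3: b = malloc(14) -> b = 0; heap: [0-13 ALLOC][14-61 FREE]
Op 4: c = malloc(11) -> c = 14; heap: [0-13 ALLOC][14-24 ALLOC][25-61 FREE]
Op 5: free(b) -> (freed b); heap: [0-13 FREE][14-24 ALLOC][25-61 FREE]
malloc(8): first-fit scan over [0-13 FREE][14-24 ALLOC][25-61 FREE] -> 0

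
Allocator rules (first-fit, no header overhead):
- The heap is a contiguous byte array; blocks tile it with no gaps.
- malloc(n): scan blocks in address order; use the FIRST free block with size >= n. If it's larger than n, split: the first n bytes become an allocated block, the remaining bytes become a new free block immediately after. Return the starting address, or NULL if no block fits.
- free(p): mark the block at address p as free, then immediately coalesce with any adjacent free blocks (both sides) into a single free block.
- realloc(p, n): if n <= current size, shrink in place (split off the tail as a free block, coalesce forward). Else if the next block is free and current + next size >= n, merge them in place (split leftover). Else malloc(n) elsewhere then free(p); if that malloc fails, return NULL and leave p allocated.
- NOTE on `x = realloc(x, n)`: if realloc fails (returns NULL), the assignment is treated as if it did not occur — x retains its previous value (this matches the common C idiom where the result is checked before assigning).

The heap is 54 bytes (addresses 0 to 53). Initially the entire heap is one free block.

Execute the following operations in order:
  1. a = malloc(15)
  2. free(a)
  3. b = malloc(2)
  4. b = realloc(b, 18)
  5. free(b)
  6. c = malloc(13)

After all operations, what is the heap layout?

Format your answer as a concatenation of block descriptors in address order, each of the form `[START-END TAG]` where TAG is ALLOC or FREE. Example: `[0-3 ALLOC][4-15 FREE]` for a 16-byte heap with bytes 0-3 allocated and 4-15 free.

Answer: [0-12 ALLOC][13-53 FREE]

Derivation:
Op 1: a = malloc(15) -> a = 0; heap: [0-14 ALLOC][15-53 FREE]
Op 2: free(a) -> (freed a); heap: [0-53 FREE]
Op 3: b = malloc(2) -> b = 0; heap: [0-1 ALLOC][2-53 FREE]
Op 4: b = realloc(b, 18) -> b = 0; heap: [0-17 ALLOC][18-53 FREE]
Op 5: free(b) -> (freed b); heap: [0-53 FREE]
Op 6: c = malloc(13) -> c = 0; heap: [0-12 ALLOC][13-53 FREE]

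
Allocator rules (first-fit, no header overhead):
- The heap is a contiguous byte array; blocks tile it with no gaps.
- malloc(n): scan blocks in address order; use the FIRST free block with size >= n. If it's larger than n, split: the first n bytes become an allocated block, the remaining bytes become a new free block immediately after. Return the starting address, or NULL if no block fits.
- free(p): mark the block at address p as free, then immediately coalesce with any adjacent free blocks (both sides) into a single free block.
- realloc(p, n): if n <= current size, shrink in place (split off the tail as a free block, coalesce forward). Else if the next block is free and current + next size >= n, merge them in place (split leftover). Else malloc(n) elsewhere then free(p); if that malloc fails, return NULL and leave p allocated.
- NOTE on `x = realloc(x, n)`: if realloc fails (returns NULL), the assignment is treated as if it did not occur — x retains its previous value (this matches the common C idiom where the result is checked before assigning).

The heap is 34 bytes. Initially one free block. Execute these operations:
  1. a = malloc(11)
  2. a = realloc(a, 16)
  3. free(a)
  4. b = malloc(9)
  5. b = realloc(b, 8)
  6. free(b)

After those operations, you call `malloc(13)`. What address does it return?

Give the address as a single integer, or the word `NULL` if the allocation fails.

Op 1: a = malloc(11) -> a = 0; heap: [0-10 ALLOC][11-33 FREE]
Op 2: a = realloc(a, 16) -> a = 0; heap: [0-15 ALLOC][16-33 FREE]
Op 3: free(a) -> (freed a); heap: [0-33 FREE]
Op 4: b = malloc(9) -> b = 0; heap: [0-8 ALLOC][9-33 FREE]
Op 5: b = realloc(b, 8) -> b = 0; heap: [0-7 ALLOC][8-33 FREE]
Op 6: free(b) -> (freed b); heap: [0-33 FREE]
malloc(13): first-fit scan over [0-33 FREE] -> 0

Answer: 0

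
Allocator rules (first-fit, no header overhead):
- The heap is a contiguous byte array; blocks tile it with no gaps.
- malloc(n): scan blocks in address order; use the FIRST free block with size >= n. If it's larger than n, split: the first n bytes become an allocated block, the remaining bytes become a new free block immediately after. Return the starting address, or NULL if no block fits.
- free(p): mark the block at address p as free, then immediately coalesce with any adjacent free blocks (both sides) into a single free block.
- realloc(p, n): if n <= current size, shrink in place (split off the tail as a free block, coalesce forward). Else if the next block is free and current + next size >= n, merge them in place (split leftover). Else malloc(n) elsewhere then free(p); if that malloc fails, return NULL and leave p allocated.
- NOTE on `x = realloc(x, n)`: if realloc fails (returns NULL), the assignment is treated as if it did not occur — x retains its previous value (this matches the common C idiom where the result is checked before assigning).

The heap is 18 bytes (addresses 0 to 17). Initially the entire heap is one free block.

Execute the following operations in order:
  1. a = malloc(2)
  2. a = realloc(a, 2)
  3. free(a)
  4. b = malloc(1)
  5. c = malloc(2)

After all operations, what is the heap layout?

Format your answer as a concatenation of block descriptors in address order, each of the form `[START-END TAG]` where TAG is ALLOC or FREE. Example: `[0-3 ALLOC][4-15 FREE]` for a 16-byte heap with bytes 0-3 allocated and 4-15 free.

Answer: [0-0 ALLOC][1-2 ALLOC][3-17 FREE]

Derivation:
Op 1: a = malloc(2) -> a = 0; heap: [0-1 ALLOC][2-17 FREE]
Op 2: a = realloc(a, 2) -> a = 0; heap: [0-1 ALLOC][2-17 FREE]
Op 3: free(a) -> (freed a); heap: [0-17 FREE]
Op 4: b = malloc(1) -> b = 0; heap: [0-0 ALLOC][1-17 FREE]
Op 5: c = malloc(2) -> c = 1; heap: [0-0 ALLOC][1-2 ALLOC][3-17 FREE]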